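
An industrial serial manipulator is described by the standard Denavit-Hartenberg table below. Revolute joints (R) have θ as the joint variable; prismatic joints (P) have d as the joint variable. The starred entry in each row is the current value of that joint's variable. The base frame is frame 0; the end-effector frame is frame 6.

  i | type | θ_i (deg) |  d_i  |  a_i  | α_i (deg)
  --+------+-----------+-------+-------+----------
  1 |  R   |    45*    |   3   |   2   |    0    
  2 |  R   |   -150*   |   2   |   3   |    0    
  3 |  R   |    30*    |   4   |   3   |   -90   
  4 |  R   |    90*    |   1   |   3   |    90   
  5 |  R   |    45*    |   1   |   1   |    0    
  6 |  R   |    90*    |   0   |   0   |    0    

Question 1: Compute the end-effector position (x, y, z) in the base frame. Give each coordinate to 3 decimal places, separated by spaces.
3.322 -4.905 5.293

after link 1: o_1 = (1.4142, 1.4142, 3.0000)
after link 2: o_2 = (0.6378, -1.4836, 5.0000)
after link 3: o_3 = (1.4142, -4.3813, 9.0000)
after link 4: o_4 = (2.3801, -4.1225, 6.0000)
after link 5: o_5 = (3.3220, -4.9054, 5.2929)
after link 6: o_6 = (3.3220, -4.9054, 5.2929)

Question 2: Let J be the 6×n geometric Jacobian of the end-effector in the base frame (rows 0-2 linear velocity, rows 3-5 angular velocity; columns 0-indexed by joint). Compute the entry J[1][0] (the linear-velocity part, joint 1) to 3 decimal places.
axis z_0 = ẑ; lever o_n−o_0 = (3.3220,-4.9054,5.2929)
cross product → J_v[:, 0] = (4.9054,3.3220,-0.0000)
J_ω[:, 0] = z_0
entry J[1][0] = 3.3220

3.322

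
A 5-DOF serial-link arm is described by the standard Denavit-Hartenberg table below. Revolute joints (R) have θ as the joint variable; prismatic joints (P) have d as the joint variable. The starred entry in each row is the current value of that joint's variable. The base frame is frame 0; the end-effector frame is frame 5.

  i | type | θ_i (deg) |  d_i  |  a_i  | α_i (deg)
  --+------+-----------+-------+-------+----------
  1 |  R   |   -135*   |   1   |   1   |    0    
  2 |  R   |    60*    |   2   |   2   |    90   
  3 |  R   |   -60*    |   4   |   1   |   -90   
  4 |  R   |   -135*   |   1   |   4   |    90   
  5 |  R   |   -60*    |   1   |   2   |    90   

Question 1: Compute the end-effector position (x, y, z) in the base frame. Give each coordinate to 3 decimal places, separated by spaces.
-7.369 -2.228 5.442

after link 1: o_1 = (-0.7071, -0.7071, 1.0000)
after link 2: o_2 = (-0.1895, -2.6390, 3.0000)
after link 3: o_3 = (-3.9238, -4.1572, 2.1340)
after link 4: o_4 = (-6.7977, -4.3597, 5.0835)
after link 5: o_5 = (-7.3689, -2.2278, 5.4422)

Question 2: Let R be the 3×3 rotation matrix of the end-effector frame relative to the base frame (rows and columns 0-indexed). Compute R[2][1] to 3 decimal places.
0.612

End-effector y-axis (col 1 of R) = (0.5915,0.5245,0.6124)
R[2][1] = 0.6124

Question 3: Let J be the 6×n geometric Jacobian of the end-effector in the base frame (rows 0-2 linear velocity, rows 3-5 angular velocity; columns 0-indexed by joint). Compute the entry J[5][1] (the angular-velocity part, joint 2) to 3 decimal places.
1.000

axis z_1 = (0.0000,0.0000,1.0000); lever o_n−o_1 = (-6.6618,-1.5207,4.4422)
cross product → J_v[:, 1] = (1.5207,-6.6618,0.0000)
J_ω[:, 1] = z_1
entry J[5][1] = 1.0000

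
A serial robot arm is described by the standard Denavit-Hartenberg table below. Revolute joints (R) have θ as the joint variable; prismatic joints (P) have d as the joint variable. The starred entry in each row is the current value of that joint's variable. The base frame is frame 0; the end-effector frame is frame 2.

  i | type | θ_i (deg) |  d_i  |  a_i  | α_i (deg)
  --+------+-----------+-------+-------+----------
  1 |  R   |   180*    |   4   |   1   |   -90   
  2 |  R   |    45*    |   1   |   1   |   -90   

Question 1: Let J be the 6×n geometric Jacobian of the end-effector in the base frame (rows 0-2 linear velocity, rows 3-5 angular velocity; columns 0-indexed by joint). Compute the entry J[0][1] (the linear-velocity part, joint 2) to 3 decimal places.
0.707

axis z_1 = (-0.0000,-1.0000,0.0000); lever o_n−o_1 = (-0.7071,-1.0000,-0.7071)
cross product → J_v[:, 1] = (0.7071,-0.0000,-0.7071)
J_ω[:, 1] = z_1
entry J[0][1] = 0.7071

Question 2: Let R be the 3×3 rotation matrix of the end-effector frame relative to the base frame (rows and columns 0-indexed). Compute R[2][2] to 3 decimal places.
-0.707

End-effector z-axis (col 2 of R) = (0.7071,-0.0000,-0.7071)
R[2][2] = -0.7071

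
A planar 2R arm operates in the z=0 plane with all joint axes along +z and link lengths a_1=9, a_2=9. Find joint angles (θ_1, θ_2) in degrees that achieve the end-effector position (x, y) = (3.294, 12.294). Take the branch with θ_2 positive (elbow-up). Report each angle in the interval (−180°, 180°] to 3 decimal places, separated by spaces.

29.999 90.003

cos θ_2 = (161.9929−9²−9²)/(2·9·9) = -0.0000; θ_2 = 90.0025° (elbow-up)
β = atan2(12.2940,3.2940) = 75.0007°; ψ = atan2(9.0000,8.9996) = 45.0013°
θ_1 = β − ψ = 29.9995°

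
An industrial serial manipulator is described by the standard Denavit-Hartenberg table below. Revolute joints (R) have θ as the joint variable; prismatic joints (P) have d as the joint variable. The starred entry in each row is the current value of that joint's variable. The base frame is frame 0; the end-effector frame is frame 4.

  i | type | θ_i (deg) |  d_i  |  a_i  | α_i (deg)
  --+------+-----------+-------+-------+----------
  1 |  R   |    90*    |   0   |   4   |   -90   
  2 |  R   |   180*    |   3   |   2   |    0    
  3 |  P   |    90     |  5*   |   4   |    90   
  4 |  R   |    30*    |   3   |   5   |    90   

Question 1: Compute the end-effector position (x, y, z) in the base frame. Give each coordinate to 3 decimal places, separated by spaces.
-10.500 -1.000 8.330

after link 1: o_1 = (0.0000, 4.0000, 0.0000)
after link 2: o_2 = (-3.0000, 2.0000, -0.0000)
after link 3: o_3 = (-8.0000, 2.0000, 4.0000)
after link 4: o_4 = (-10.5000, -1.0000, 8.3301)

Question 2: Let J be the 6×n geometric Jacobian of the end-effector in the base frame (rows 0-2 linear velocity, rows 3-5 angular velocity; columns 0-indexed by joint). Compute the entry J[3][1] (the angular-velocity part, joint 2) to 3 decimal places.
axis z_1 = (-1.0000,0.0000,0.0000); lever o_n−o_1 = (-10.5000,-5.0000,8.3301)
cross product → J_v[:, 1] = (0.0000,8.3301,5.0000)
J_ω[:, 1] = z_1
entry J[3][1] = -1.0000

-1.000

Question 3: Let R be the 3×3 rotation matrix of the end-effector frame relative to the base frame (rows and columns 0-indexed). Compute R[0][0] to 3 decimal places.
-0.500

End-effector x-axis (col 0 of R) = (-0.5000,-0.0000,0.8660)
R[0][0] = -0.5000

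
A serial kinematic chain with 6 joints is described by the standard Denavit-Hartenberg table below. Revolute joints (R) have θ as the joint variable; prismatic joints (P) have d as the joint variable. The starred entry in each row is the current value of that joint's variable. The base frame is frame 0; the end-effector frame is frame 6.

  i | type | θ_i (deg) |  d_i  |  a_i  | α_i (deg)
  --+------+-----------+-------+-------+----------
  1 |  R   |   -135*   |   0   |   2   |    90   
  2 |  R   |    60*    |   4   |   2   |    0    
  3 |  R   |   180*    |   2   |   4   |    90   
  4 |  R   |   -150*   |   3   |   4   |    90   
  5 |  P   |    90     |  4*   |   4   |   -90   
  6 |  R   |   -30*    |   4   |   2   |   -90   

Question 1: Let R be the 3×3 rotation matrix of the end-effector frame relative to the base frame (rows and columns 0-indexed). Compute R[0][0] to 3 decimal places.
End-effector x-axis (col 0 of R) = (0.1358,0.7481,0.6495)
R[0][0] = 0.1358

0.136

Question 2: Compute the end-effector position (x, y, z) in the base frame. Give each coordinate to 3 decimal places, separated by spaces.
-3.548 11.061 4.799

after link 1: o_1 = (-1.4142, -1.4142, 0.0000)
after link 2: o_2 = (-4.9497, 0.7071, 1.7321)
after link 3: o_3 = (-4.9497, 3.5355, -1.7321)
after link 4: o_4 = (-2.9232, 2.7337, 2.7679)
after link 5: o_5 = (-3.6303, 6.9256, 6.5000)
after link 6: o_6 = (-3.5482, 11.0608, 4.7990)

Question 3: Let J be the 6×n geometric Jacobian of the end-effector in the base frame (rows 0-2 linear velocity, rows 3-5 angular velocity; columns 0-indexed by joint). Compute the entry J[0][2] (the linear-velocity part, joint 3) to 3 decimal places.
axis z_2 = (-0.7071,0.7071,0.0000); lever o_n−o_2 = (1.4015,10.3537,3.0670)
cross product → J_v[:, 2] = (2.1687,2.1687,-8.3122)
J_ω[:, 2] = z_2
entry J[0][2] = 2.1687

2.169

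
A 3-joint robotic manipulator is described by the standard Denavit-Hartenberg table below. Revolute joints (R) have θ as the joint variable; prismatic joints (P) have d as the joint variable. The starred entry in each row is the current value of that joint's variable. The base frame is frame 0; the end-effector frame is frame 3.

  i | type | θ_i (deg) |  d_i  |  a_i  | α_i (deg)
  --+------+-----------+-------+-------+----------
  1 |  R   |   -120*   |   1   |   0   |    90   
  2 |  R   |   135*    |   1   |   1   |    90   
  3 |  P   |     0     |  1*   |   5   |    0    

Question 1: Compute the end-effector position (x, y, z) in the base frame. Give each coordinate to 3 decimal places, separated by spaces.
after link 1: o_1 = (0.0000, 0.0000, 1.0000)
after link 2: o_2 = (-0.5125, 1.1124, 1.7071)
after link 3: o_3 = (0.9017, 3.5619, 5.9497)

0.902 3.562 5.950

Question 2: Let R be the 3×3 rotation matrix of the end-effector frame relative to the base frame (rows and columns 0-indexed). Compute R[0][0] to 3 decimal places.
End-effector x-axis (col 0 of R) = (0.3536,0.6124,0.7071)
R[0][0] = 0.3536

0.354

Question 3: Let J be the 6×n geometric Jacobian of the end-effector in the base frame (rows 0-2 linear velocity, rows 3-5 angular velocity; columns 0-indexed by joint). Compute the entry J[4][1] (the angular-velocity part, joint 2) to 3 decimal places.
0.500

axis z_1 = (-0.8660,0.5000,0.0000); lever o_n−o_1 = (0.9017,3.5619,4.9497)
cross product → J_v[:, 1] = (2.4749,4.2866,-3.5355)
J_ω[:, 1] = z_1
entry J[4][1] = 0.5000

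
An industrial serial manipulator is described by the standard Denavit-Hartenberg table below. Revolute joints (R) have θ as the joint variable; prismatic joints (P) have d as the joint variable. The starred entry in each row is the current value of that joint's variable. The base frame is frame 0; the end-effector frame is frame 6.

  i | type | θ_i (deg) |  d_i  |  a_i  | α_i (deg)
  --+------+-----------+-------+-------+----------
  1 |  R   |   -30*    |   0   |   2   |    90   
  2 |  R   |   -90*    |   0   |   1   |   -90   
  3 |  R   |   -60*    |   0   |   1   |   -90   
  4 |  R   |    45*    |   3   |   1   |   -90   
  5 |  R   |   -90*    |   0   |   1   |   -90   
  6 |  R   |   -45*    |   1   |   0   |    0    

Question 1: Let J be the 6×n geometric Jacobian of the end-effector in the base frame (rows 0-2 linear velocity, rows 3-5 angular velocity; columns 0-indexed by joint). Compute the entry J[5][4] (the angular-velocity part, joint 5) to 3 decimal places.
0.354

axis z_4 = (-0.3062,0.8839,0.3536); lever o_n−o_4 = (-0.6686,0.2562,-1.2196)
cross product → J_v[:, 4] = (-1.1686,-0.6098,0.5125)
J_ω[:, 4] = z_4
entry J[5][4] = 0.3536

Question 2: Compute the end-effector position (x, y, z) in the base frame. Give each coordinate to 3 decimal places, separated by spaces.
after link 1: o_1 = (1.7321, -1.0000, 0.0000)
after link 2: o_2 = (1.7321, -1.0000, -1.0000)
after link 3: o_3 = (1.2990, -1.7500, -1.5000)
after link 4: o_4 = (1.1305, -0.6277, -4.4516)
after link 5: o_5 = (1.3805, -0.1947, -5.3177)
after link 6: o_6 = (0.4619, -0.3715, -5.6712)

0.462 -0.372 -5.671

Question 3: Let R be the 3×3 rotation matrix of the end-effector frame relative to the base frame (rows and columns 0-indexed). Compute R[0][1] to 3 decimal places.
0.393

End-effector y-axis (col 1 of R) = (0.3933,-0.3188,-0.8624)
R[0][1] = 0.3933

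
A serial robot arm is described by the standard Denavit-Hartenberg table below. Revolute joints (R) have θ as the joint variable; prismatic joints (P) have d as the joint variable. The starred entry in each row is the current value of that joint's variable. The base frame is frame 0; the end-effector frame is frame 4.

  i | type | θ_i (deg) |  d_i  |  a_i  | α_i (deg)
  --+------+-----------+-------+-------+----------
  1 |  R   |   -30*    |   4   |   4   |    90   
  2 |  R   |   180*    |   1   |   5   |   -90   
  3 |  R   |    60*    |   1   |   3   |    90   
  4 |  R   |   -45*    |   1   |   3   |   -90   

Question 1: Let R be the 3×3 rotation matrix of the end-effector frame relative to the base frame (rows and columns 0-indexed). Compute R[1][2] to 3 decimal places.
0.707

End-effector z-axis (col 2 of R) = (-0.0000,0.7071,-0.7071)
R[1][2] = 0.7071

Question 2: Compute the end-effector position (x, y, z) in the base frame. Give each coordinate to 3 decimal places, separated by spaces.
after link 1: o_1 = (3.4641, -2.0000, 4.0000)
after link 2: o_2 = (-1.3660, -0.3660, 4.0000)
after link 3: o_3 = (-1.3660, 2.6340, 3.0000)
after link 4: o_4 = (-2.3660, 4.7553, 5.1213)

-2.366 4.755 5.121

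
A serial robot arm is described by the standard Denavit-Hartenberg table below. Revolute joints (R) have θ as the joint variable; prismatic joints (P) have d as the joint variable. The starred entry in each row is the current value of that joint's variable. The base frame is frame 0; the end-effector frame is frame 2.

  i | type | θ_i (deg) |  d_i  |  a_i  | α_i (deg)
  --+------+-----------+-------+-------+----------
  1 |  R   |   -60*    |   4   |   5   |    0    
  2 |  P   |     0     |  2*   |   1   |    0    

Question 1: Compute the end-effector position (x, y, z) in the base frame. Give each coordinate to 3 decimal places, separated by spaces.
3.000 -5.196 6.000

after link 1: o_1 = (2.5000, -4.3301, 4.0000)
after link 2: o_2 = (3.0000, -5.1962, 6.0000)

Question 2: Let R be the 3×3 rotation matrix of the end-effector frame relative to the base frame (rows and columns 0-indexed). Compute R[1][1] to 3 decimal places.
End-effector y-axis (col 1 of R) = (0.8660,0.5000,0.0000)
R[1][1] = 0.5000

0.500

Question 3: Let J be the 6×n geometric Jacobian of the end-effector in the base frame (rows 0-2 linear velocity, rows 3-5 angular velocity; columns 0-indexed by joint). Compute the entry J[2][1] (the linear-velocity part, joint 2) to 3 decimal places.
1.000

prismatic axis z_1 = (0.0000,0.0000,1.0000)
J_v[:, 1] = z_1; J_ω[:, 1] = (0,0,0)
entry J[2][1] = 1.0000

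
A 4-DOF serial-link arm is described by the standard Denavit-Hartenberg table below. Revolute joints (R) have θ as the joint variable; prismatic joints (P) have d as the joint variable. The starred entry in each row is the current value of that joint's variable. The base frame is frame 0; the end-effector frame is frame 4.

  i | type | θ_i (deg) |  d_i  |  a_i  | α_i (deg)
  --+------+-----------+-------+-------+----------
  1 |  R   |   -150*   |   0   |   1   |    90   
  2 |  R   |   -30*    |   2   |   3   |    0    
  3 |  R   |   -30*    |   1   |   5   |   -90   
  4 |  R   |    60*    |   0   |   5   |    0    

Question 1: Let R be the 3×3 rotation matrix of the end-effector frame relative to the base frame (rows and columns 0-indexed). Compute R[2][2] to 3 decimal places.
End-effector z-axis (col 2 of R) = (-0.7500,-0.4330,0.5000)
R[2][2] = 0.5000

0.500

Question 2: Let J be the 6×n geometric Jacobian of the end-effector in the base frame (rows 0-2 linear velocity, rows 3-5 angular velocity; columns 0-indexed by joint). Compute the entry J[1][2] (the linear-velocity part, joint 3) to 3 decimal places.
axis z_2 = (-0.5000,0.8660,0.0000); lever o_n−o_2 = (-1.5825,-4.7590,-6.4952)
cross product → J_v[:, 2] = (-5.6250,-3.2476,3.7500)
J_ω[:, 2] = z_2
entry J[1][2] = -3.2476

-3.248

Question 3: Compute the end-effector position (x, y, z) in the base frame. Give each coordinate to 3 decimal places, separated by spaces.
after link 1: o_1 = (-0.8660, -0.5000, 0.0000)
after link 2: o_2 = (-4.1160, -0.0670, -1.5000)
after link 3: o_3 = (-6.7811, -0.4510, -5.8301)
after link 4: o_4 = (-5.6986, -4.8260, -7.9952)

-5.699 -4.826 -7.995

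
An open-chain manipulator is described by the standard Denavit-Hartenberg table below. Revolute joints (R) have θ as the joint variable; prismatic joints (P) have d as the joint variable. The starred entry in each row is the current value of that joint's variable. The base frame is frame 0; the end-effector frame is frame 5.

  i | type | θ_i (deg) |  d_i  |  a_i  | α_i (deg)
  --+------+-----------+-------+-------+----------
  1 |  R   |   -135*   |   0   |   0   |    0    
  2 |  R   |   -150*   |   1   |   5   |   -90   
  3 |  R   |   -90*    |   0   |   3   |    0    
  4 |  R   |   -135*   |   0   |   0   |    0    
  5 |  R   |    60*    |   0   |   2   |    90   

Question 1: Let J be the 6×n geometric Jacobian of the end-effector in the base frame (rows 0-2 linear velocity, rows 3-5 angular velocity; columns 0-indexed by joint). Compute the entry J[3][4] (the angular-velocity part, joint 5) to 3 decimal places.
-0.966

axis z_4 = (-0.9659,0.2588,0.0000); lever o_n−o_4 = (-0.5000,-1.8660,0.5176)
cross product → J_v[:, 4] = (0.1340,0.5000,1.9319)
J_ω[:, 4] = z_4
entry J[3][4] = -0.9659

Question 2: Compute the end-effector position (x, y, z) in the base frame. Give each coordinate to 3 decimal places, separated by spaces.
after link 1: o_1 = (0.0000, 0.0000, 0.0000)
after link 2: o_2 = (1.2941, 4.8296, 1.0000)
after link 3: o_3 = (1.2941, 4.8296, 4.0000)
after link 4: o_4 = (1.2941, 4.8296, 4.0000)
after link 5: o_5 = (0.7941, 2.9636, 4.5176)

0.794 2.964 4.518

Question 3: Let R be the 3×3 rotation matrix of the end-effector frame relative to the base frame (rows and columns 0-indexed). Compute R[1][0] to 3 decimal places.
End-effector x-axis (col 0 of R) = (-0.2500,-0.9330,0.2588)
R[1][0] = -0.9330

-0.933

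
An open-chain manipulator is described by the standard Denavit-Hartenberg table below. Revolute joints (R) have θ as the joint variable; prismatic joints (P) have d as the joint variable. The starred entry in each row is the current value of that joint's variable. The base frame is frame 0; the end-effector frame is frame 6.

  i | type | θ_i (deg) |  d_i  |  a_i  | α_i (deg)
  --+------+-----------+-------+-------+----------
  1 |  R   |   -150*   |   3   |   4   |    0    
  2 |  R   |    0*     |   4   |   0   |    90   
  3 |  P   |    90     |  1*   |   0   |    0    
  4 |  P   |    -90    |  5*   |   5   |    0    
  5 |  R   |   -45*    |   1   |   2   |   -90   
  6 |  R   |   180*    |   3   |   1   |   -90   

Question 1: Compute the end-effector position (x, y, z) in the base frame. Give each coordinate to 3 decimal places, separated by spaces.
-13.744 0.148 8.414

after link 1: o_1 = (-3.4641, -2.0000, 3.0000)
after link 2: o_2 = (-3.4641, -2.0000, 7.0000)
after link 3: o_3 = (-3.9641, -1.1340, 7.0000)
after link 4: o_4 = (-10.7942, 0.6962, 7.0000)
after link 5: o_5 = (-12.5190, 0.8551, 5.5858)
after link 6: o_6 = (-13.7437, 0.1480, 8.4142)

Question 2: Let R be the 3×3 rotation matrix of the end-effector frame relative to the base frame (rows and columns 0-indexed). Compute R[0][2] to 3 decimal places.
End-effector z-axis (col 2 of R) = (-0.5000,0.8660,0.0000)
R[0][2] = -0.5000

-0.500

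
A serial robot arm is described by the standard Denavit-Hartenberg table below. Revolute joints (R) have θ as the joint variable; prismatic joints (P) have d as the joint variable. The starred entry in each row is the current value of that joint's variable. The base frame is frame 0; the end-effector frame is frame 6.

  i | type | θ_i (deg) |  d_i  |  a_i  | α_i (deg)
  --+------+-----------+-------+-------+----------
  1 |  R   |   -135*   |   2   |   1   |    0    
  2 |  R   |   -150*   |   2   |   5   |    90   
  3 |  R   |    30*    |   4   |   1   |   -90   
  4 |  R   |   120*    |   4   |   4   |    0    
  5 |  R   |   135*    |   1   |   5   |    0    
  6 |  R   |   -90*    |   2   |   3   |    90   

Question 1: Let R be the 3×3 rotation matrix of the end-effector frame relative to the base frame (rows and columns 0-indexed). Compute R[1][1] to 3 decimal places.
-0.483

End-effector y-axis (col 1 of R) = (-0.1294,-0.4830,0.8660)
R[1][1] = -0.4830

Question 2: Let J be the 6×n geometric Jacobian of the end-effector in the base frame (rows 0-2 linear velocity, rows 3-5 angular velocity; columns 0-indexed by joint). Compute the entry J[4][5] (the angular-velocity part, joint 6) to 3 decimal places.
axis z_5 = (-0.1294,-0.4830,0.8660); lever o_n−o_5 = (-1.6583,-3.1890,0.2832)
cross product → J_v[:, 5] = (2.6250,-1.3995,-0.3882)
J_ω[:, 5] = z_5
entry J[4][5] = -0.4830

-0.483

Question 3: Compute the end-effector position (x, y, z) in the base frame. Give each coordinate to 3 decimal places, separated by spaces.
2.950 -4.789 7.466

after link 1: o_1 = (-0.7071, -0.7071, 2.0000)
after link 2: o_2 = (0.5870, 4.1225, 4.0000)
after link 3: o_3 = (4.6748, 3.9238, 4.5000)
after link 4: o_4 = (0.3628, 1.2155, 6.9641)
after link 5: o_5 = (4.6084, -1.6000, 7.1831)
after link 6: o_6 = (2.9501, -4.7890, 7.4662)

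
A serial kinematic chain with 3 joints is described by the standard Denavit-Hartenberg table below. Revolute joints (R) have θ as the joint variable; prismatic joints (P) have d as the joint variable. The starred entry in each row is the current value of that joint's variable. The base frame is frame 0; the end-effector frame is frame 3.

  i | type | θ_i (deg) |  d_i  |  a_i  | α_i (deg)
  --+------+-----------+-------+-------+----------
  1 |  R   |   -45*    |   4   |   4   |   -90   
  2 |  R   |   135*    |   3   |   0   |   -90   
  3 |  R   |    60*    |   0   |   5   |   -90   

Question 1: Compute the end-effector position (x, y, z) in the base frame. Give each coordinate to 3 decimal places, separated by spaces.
after link 1: o_1 = (2.8284, -2.8284, 4.0000)
after link 2: o_2 = (4.9497, -0.7071, 4.0000)
after link 3: o_3 = (0.6379, -2.5190, 2.2322)

0.638 -2.519 2.232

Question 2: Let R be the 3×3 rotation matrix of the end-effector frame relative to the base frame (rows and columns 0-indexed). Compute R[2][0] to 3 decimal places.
-0.354

End-effector x-axis (col 0 of R) = (-0.8624,-0.3624,-0.3536)
R[2][0] = -0.3536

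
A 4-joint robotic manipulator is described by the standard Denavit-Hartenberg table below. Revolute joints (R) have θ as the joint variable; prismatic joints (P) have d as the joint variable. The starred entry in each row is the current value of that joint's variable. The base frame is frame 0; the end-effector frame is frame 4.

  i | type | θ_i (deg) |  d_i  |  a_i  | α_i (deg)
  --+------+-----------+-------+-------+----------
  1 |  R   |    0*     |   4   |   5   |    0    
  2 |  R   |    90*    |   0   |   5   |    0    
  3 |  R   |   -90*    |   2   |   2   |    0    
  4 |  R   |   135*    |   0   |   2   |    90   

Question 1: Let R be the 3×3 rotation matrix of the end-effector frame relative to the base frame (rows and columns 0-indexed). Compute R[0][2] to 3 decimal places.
End-effector z-axis (col 2 of R) = (0.7071,0.7071,0.0000)
R[0][2] = 0.7071

0.707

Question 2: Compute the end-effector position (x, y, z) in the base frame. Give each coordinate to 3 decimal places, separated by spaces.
5.586 6.414 6.000

after link 1: o_1 = (5.0000, 0.0000, 4.0000)
after link 2: o_2 = (5.0000, 5.0000, 4.0000)
after link 3: o_3 = (7.0000, 5.0000, 6.0000)
after link 4: o_4 = (5.5858, 6.4142, 6.0000)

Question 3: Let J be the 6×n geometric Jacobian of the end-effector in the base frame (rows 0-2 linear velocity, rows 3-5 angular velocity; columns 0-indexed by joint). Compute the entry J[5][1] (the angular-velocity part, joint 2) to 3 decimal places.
1.000

axis z_1 = (0.0000,0.0000,1.0000); lever o_n−o_1 = (0.5858,6.4142,2.0000)
cross product → J_v[:, 1] = (-6.4142,0.5858,0.0000)
J_ω[:, 1] = z_1
entry J[5][1] = 1.0000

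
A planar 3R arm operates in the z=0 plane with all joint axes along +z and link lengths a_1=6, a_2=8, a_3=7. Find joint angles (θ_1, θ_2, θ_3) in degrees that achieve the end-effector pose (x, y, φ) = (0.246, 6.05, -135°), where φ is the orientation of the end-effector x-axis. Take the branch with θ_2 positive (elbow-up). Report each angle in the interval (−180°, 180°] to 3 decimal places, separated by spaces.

29.997 60.007 134.996

wrist centre = target − a_3·(cos φ, sin φ) = (5.1957, 10.9997)
cos θ_2 = (147.9902−6²−8²)/(2·6·8) = 0.4999; θ_2 = 60.0067° (elbow-up)
β = atan2(10.9997,5.1957) = 64.7162°; ψ = atan2(6.9287,9.9992) = 34.7190°
θ_1 = β − ψ = 29.9972°
θ_3 = φ − θ_1 − θ_2 = 134.9961° (wrapped to (-180°,180°])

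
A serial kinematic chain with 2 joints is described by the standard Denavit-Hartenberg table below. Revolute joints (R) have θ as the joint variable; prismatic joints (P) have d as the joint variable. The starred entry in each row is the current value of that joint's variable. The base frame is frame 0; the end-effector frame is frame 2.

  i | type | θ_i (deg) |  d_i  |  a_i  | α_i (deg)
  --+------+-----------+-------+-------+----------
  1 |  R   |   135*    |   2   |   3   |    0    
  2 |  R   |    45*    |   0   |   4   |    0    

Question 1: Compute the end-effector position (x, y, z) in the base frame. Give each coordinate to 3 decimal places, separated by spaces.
-6.121 2.121 2.000

after link 1: o_1 = (-2.1213, 2.1213, 2.0000)
after link 2: o_2 = (-6.1213, 2.1213, 2.0000)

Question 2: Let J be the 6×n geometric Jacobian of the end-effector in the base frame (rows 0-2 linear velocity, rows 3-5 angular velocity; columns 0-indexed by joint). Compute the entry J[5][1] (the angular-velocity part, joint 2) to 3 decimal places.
axis z_1 = (0.0000,0.0000,1.0000); lever o_n−o_1 = (-4.0000,0.0000,0.0000)
cross product → J_v[:, 1] = (-0.0000,-4.0000,0.0000)
J_ω[:, 1] = z_1
entry J[5][1] = 1.0000

1.000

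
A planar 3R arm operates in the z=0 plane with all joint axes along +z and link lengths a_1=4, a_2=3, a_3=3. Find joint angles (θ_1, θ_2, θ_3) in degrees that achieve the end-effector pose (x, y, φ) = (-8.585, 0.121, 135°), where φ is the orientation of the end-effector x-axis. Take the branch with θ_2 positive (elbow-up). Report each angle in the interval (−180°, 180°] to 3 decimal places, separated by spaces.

-175.621 30.020 -79.399

wrist centre = target − a_3·(cos φ, sin φ) = (-6.4637, -2.0003)
cos θ_2 = (45.7804−4²−3²)/(2·4·3) = 0.8659; θ_2 = 30.0199° (elbow-up)
β = atan2(-2.0003,-6.4637) = -162.8042°; ψ = atan2(1.5009,6.5976) = 12.8163°
θ_1 = β − ψ = -175.6205°
θ_3 = φ − θ_1 − θ_2 = -79.3994° (wrapped to (-180°,180°])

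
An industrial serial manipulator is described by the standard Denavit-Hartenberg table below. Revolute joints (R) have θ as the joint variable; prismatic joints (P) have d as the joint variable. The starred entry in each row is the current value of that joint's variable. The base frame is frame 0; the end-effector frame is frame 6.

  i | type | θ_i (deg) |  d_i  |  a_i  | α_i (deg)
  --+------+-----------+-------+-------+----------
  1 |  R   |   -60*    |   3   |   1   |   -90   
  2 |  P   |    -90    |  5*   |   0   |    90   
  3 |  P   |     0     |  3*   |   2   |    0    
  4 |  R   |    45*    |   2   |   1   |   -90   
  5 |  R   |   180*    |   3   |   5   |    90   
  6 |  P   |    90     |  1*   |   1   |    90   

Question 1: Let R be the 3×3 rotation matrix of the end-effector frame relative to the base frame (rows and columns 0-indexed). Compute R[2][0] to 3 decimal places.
End-effector x-axis (col 0 of R) = (0.6124,0.3536,-0.7071)
R[2][0] = -0.7071

-0.707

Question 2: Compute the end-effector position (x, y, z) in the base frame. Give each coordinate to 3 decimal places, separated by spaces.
after link 1: o_1 = (0.5000, -0.8660, 3.0000)
after link 2: o_2 = (4.8301, 1.6340, 3.0000)
after link 3: o_3 = (3.3301, 4.2321, 5.0000)
after link 4: o_4 = (2.9425, 6.3177, 5.7071)
after link 5: o_5 = (1.7178, 5.6105, 0.0503)
after link 6: o_6 = (2.8301, 5.0981, -0.6569)

2.830 5.098 -0.657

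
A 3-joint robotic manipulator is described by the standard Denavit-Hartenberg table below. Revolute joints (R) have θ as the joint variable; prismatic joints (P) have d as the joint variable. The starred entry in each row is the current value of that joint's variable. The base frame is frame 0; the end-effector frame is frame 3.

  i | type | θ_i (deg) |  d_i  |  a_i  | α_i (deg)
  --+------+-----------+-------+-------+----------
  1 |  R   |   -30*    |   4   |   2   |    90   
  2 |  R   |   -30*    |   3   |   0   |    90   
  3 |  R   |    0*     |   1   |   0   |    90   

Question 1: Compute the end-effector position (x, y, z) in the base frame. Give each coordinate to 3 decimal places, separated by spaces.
after link 1: o_1 = (1.7321, -1.0000, 4.0000)
after link 2: o_2 = (0.2321, -3.5981, 4.0000)
after link 3: o_3 = (-0.2010, -3.3481, 3.1340)

-0.201 -3.348 3.134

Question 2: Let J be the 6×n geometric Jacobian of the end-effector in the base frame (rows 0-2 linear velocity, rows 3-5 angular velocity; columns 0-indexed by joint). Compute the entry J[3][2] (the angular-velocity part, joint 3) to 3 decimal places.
-0.433

axis z_2 = (-0.4330,0.2500,-0.8660); lever o_n−o_2 = (-0.4330,0.2500,-0.8660)
cross product → J_v[:, 2] = (0.0000,-0.0000,-0.0000)
J_ω[:, 2] = z_2
entry J[3][2] = -0.4330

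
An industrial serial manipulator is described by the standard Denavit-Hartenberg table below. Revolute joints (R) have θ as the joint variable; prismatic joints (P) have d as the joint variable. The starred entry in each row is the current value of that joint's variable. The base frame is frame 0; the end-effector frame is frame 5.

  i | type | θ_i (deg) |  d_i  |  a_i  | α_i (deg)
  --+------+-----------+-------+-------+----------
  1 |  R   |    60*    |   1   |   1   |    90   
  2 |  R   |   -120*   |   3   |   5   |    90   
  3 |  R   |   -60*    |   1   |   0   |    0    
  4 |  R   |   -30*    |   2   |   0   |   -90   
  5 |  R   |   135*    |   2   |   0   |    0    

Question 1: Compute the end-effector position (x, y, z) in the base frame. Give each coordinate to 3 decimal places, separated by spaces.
after link 1: o_1 = (0.5000, 0.8660, 1.0000)
after link 2: o_2 = (1.8481, -2.7990, -3.3301)
after link 3: o_3 = (1.4151, -3.5490, -2.8301)
after link 4: o_4 = (0.5490, -5.0490, -1.8301)
after link 5: o_5 = (0.0490, -5.9151, -3.5622)

0.049 -5.915 -3.562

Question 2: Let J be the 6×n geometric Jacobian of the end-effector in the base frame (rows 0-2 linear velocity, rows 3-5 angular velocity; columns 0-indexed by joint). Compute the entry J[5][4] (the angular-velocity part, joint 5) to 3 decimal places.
-0.866

axis z_4 = (-0.2500,-0.4330,-0.8660); lever o_n−o_4 = (-0.5000,-0.8660,-1.7321)
cross product → J_v[:, 4] = (0.0000,0.0000,-0.0000)
J_ω[:, 4] = z_4
entry J[5][4] = -0.8660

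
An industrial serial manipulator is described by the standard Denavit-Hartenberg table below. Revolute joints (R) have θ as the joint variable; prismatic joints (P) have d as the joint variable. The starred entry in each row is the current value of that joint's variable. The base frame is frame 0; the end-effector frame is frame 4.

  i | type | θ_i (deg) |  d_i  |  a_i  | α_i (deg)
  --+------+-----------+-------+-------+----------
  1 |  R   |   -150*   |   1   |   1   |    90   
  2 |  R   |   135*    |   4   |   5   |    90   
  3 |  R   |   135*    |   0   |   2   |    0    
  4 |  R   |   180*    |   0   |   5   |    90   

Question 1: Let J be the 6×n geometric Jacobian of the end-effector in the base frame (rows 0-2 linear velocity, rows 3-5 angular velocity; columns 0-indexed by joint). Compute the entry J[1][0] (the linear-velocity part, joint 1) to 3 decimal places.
axis z_0 = ẑ; lever o_n−o_0 = (2.5555,3.6448,6.0355)
cross product → J_v[:, 0] = (-3.6448,2.5555,0.0000)
J_ω[:, 0] = z_0
entry J[1][0] = 2.5555

2.556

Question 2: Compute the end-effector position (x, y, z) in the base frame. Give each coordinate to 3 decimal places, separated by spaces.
2.556 3.645 6.036

after link 1: o_1 = (-0.8660, -0.5000, 1.0000)
after link 2: o_2 = (0.1958, 4.7319, 4.5355)
after link 3: o_3 = (-1.3773, 5.4566, 3.5355)
after link 4: o_4 = (2.5555, 3.6448, 6.0355)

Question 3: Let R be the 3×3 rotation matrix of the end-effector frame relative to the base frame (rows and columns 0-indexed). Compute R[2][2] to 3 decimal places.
-0.500

End-effector z-axis (col 2 of R) = (-0.0795,-0.8624,-0.5000)
R[2][2] = -0.5000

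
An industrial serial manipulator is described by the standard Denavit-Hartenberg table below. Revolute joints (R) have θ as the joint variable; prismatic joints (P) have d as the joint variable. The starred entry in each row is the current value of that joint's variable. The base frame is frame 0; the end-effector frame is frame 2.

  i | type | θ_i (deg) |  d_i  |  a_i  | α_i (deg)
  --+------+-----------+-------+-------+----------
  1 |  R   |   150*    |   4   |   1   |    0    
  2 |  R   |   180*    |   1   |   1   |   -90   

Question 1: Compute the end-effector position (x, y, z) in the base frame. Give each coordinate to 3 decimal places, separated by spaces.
after link 1: o_1 = (-0.8660, 0.5000, 4.0000)
after link 2: o_2 = (-0.0000, -0.0000, 5.0000)

-0.000 -0.000 5.000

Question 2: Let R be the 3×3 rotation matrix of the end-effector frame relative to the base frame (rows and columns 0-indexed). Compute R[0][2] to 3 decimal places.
0.500

End-effector z-axis (col 2 of R) = (0.5000,0.8660,0.0000)
R[0][2] = 0.5000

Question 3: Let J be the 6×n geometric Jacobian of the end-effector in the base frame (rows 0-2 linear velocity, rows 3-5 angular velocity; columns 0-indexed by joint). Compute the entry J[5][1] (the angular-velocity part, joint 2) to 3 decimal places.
axis z_1 = (0.0000,0.0000,1.0000); lever o_n−o_1 = (0.8660,-0.5000,1.0000)
cross product → J_v[:, 1] = (0.5000,0.8660,-0.0000)
J_ω[:, 1] = z_1
entry J[5][1] = 1.0000

1.000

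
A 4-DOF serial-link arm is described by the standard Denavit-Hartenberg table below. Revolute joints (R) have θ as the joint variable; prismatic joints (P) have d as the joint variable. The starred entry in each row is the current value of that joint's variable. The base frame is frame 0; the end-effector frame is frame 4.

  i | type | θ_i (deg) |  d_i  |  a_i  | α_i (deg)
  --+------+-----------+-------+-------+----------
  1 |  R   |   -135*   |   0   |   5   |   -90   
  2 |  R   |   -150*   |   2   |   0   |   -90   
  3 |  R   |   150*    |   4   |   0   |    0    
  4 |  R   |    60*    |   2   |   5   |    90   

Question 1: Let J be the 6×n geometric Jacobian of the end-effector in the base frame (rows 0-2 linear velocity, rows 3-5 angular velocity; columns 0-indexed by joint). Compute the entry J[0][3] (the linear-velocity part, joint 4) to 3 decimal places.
4.593

axis z_3 = (-0.3536,-0.3536,0.8660); lever o_n−o_3 = (-1.5910,-5.1265,-0.4330)
cross product → J_v[:, 3] = (4.5928,-1.5309,1.2500)
J_ω[:, 3] = z_3
entry J[0][3] = 4.5928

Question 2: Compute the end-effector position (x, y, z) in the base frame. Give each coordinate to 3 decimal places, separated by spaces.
after link 1: o_1 = (-3.5355, -3.5355, 0.0000)
after link 2: o_2 = (-2.1213, -4.9497, 0.0000)
after link 3: o_3 = (-3.5355, -6.3640, 3.4641)
after link 4: o_4 = (-5.1265, -11.4905, 3.0311)

-5.127 -11.490 3.031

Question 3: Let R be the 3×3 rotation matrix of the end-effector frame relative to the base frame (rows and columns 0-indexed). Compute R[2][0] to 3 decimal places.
-0.433

End-effector x-axis (col 0 of R) = (-0.1768,-0.8839,-0.4330)
R[2][0] = -0.4330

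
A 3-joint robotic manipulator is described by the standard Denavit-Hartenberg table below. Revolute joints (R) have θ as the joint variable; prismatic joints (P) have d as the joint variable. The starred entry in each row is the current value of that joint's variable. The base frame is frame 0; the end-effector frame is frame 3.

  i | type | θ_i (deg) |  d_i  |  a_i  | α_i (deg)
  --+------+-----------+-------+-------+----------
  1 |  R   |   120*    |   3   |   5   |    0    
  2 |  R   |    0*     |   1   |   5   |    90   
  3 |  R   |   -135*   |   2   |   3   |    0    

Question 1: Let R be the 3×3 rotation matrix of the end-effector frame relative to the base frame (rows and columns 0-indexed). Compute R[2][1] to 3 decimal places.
End-effector y-axis (col 1 of R) = (-0.3536,0.6124,-0.7071)
R[2][1] = -0.7071

-0.707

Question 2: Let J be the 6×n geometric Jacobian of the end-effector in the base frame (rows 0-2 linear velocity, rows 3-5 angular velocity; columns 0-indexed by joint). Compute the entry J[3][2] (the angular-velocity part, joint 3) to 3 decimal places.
0.866

axis z_2 = (0.8660,0.5000,0.0000); lever o_n−o_2 = (2.7927,-0.8371,-2.1213)
cross product → J_v[:, 2] = (-1.0607,1.8371,-2.1213)
J_ω[:, 2] = z_2
entry J[3][2] = 0.8660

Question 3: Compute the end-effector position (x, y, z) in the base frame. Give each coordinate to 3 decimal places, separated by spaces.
-2.207 7.823 1.879

after link 1: o_1 = (-2.5000, 4.3301, 3.0000)
after link 2: o_2 = (-5.0000, 8.6603, 4.0000)
after link 3: o_3 = (-2.2073, 7.8231, 1.8787)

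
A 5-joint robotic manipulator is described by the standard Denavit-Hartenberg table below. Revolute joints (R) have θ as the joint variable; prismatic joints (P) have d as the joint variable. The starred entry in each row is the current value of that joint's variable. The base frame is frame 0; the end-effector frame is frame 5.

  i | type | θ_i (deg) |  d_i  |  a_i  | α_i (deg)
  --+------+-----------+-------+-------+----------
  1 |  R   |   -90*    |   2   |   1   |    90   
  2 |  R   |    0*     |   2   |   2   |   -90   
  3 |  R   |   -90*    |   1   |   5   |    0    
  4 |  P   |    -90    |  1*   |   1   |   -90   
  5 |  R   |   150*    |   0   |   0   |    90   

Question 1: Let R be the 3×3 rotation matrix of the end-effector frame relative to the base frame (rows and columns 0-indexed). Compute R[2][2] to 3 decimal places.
End-effector z-axis (col 2 of R) = (-0.0000,0.5000,-0.8660)
R[2][2] = -0.8660

-0.866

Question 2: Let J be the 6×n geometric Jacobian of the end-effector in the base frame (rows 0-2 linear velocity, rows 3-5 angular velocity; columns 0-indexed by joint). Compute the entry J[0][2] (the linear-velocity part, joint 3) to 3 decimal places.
-1.000

axis z_2 = (0.0000,0.0000,1.0000); lever o_n−o_2 = (-5.0000,1.0000,2.0000)
cross product → J_v[:, 2] = (-1.0000,-5.0000,0.0000)
J_ω[:, 2] = z_2
entry J[0][2] = -1.0000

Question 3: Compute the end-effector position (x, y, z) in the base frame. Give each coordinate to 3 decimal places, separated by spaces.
-7.000 -2.000 4.000

after link 1: o_1 = (0.0000, -1.0000, 2.0000)
after link 2: o_2 = (-2.0000, -3.0000, 2.0000)
after link 3: o_3 = (-7.0000, -3.0000, 3.0000)
after link 4: o_4 = (-7.0000, -2.0000, 4.0000)
after link 5: o_5 = (-7.0000, -2.0000, 4.0000)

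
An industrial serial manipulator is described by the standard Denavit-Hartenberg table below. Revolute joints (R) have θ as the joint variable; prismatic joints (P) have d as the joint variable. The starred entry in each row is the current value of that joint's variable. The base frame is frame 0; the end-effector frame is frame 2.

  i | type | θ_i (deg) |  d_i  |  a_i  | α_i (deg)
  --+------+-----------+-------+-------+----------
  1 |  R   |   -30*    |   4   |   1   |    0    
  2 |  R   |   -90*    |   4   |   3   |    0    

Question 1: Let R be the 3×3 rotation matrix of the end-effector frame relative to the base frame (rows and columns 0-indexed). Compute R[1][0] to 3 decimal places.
-0.866

End-effector x-axis (col 0 of R) = (-0.5000,-0.8660,0.0000)
R[1][0] = -0.8660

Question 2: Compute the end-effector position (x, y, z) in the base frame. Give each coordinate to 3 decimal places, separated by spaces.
after link 1: o_1 = (0.8660, -0.5000, 4.0000)
after link 2: o_2 = (-0.6340, -3.0981, 8.0000)

-0.634 -3.098 8.000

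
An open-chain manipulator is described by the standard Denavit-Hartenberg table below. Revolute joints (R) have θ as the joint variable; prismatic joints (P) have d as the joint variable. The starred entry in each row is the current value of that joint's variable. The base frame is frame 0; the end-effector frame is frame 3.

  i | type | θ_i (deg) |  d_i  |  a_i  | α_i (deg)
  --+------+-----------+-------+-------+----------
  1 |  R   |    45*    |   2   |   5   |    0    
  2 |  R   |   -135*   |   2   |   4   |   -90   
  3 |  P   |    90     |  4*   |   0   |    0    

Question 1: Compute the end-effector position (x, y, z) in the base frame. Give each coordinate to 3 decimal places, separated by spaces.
after link 1: o_1 = (3.5355, 3.5355, 2.0000)
after link 2: o_2 = (3.5355, -0.4645, 4.0000)
after link 3: o_3 = (7.5355, -0.4645, 4.0000)

7.536 -0.464 4.000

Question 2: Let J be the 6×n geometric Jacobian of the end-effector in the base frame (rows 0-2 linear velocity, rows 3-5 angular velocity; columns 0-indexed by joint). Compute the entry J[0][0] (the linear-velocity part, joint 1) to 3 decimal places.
axis z_0 = ẑ; lever o_n−o_0 = (7.5355,-0.4645,4.0000)
cross product → J_v[:, 0] = (0.4645,7.5355,-0.0000)
J_ω[:, 0] = z_0
entry J[0][0] = 0.4645

0.464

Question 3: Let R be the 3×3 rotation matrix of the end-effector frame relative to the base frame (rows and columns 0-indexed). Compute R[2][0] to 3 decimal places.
-1.000

End-effector x-axis (col 0 of R) = (0.0000,-0.0000,-1.0000)
R[2][0] = -1.0000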